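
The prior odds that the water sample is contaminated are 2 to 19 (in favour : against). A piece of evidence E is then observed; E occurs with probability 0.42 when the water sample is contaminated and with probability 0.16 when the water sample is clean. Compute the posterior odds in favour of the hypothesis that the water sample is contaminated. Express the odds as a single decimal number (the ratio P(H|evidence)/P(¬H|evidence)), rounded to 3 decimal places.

Posterior odds ≈ 0.276

Prior odds = 2/19 = 0.10526.
Likelihood ratio for E = 0.42/0.16 = 2.6250.
Posterior odds = prior odds × LR = 0.27632.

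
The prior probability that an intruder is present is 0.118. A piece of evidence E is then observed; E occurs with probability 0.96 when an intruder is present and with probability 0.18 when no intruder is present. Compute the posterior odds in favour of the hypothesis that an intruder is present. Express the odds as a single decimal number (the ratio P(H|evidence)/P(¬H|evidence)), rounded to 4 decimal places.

Prior odds = 0.118/(1−0.118) = 0.13379.
Likelihood ratio for E = 0.96/0.18 = 5.3333.
Posterior odds = prior odds × LR = 0.71353.

Posterior odds ≈ 0.7135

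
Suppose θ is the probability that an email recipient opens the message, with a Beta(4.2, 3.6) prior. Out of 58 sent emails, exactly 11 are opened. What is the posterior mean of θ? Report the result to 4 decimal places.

Posterior mean ≈ 0.2310

Observing 11 successes and 47 failures updates Beta(4.2, 3.6) by adding the success and failure counts to the two shape parameters: α = 4.2+11 = 15.2, β = 3.6+47 = 50.6.
E[θ | data] = 15.2/(15.2+50.6) = 0.2310.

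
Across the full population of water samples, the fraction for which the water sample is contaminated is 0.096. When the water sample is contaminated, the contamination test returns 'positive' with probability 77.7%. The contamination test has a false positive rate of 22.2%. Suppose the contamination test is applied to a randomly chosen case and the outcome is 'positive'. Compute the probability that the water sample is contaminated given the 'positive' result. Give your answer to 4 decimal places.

Let H be the event that the water sample is contaminated. P(H) = 0.096, so P(¬H) = 0.904. With E the 'positive' result, P(E|H) = 0.777 and P(E|¬H) = 0.222.
P(E) = 0.777·0.096 + 0.222·0.904 = 0.074592 + 0.20069 = 0.27528.
By Bayes' theorem, P(H|E) = 0.074592 / 0.27528 = 0.2710.

P(H | E) ≈ 0.2710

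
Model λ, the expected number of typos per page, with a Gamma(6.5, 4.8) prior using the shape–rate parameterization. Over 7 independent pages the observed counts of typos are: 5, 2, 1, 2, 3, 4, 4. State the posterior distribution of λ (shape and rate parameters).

Total count ∑xᵢ = 21 over n = 7 pages.
Gamma is conjugate to the Poisson likelihood: posterior is Gamma(shape = 6.5+21 = 27.5, rate = 4.8+7 = 11.8).

Posterior: Gamma(shape=27.5, rate=11.8)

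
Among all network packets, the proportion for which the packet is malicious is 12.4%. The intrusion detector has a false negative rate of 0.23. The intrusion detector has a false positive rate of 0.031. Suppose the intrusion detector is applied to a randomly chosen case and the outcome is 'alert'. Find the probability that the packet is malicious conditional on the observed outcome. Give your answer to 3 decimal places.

Let H be the event that the packet is malicious. P(H) = 0.124, so P(¬H) = 0.876. With E the 'alert' result, P(E|H) = 0.77 and P(E|¬H) = 0.031.
P(E) = 0.77·0.124 + 0.031·0.876 = 0.095480 + 0.027156 = 0.12264.
By Bayes' theorem, P(H|E) = 0.095480 / 0.12264 = 0.779.

P(H | E) ≈ 0.779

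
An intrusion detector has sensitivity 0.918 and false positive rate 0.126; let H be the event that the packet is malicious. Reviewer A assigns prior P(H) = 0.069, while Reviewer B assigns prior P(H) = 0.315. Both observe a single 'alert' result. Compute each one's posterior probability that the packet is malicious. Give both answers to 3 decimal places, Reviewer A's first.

Reviewer A: 0.351; Reviewer B: 0.770

P('+'|H) = 0.918, P('+'|¬H) = 0.126.
Reviewer A: numerator 0.918·0.069 = 0.063342; evidence = 0.063342+0.126·0.931 = 0.18065; posterior = 0.351.
Reviewer B: numerator 0.918·0.315 = 0.28917; evidence = 0.28917+0.126·0.685 = 0.37548; posterior = 0.770.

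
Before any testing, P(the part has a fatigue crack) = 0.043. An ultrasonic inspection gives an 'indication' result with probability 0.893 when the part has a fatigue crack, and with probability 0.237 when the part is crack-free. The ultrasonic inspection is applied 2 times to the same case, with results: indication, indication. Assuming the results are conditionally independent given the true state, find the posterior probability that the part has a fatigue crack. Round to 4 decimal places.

Let H be the event that the part has a fatigue crack; start with P(H) = 0.043. P('indication'|H) = 0.893, P('indication'|¬H) = 0.237.
Update on result 1 ('indication'): P(H) ← 0.893·0.0430 / (0.893·0.0430 + 0.237·0.9570) = 0.038399/0.26521 = 0.1448.
Update on result 2 ('indication'): P(H) ← 0.893·0.1448 / (0.893·0.1448 + 0.237·0.8552) = 0.12930/0.33198 = 0.3895.

Posterior P(H) ≈ 0.3895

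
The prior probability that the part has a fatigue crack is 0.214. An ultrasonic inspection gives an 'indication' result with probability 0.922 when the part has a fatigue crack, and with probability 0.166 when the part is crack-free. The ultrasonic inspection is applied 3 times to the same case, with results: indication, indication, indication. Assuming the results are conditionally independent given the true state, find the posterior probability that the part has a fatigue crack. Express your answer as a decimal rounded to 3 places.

Let H be the event that the part has a fatigue crack; start with P(H) = 0.214. P('indication'|H) = 0.922, P('indication'|¬H) = 0.166.
Update on result 1 ('indication'): P(H) ← 0.922·0.2140 / (0.922·0.2140 + 0.166·0.7860) = 0.19731/0.32778 = 0.6019.
Update on result 2 ('indication'): P(H) ← 0.922·0.6019 / (0.922·0.6019 + 0.166·0.3981) = 0.55499/0.62107 = 0.8936.
Update on result 3 ('indication'): P(H) ← 0.922·0.8936 / (0.922·0.8936 + 0.166·0.1064) = 0.82391/0.84157 = 0.9790.

Posterior P(H) ≈ 0.979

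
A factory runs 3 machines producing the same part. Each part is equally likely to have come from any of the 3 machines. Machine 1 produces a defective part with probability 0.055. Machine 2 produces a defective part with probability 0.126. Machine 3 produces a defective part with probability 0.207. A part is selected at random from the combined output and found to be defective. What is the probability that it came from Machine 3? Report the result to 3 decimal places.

Posterior probability ≈ 0.534

P(defective|M1) = 0.055; P(defective|M2) = 0.126; P(defective|M3) = 0.207.
Prior × likelihood for each source: 0.333333·0.055=0.01833, 0.333333·0.126=0.04200, 0.333333·0.207=0.06900. Summing gives P(defective) = 0.12933.
P(Machine 3 | defective) = 0.06900 / 0.12933 = 0.534.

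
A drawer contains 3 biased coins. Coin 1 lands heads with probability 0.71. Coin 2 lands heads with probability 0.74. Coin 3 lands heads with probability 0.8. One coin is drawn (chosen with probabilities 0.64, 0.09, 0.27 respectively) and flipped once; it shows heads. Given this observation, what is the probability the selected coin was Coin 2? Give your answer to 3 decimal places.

Posterior probability ≈ 0.090

Tabulate prior·likelihood by source: [1] prior 0.64, lik 0.71, product 0.4544; [2] prior 0.09, lik 0.74, product 0.06660; [3] prior 0.27, lik 0.8, product 0.2160.
Normalizing constant = 0.73700; the posterior for Coin 2 is its product over the sum, 0.06660/0.73700 = 0.090.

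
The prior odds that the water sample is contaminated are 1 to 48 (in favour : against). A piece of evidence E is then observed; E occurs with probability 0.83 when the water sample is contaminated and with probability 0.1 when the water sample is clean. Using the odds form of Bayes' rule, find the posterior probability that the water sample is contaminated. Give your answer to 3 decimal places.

Prior odds = 1/48 = 0.020833.
Likelihood ratio for E = 0.83/0.1 = 8.3000.
Posterior odds = prior odds × LR = 0.17292.
Posterior probability = odds/(1+odds) = 0.17292/1.1729 = 0.147.

Posterior probability ≈ 0.147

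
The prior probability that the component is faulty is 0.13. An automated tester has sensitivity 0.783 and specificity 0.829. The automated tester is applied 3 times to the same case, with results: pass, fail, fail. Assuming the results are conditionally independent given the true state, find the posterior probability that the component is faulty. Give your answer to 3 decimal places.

With H the event that the component is faulty, the joint likelihood of the observed sequence is P(data|H) = 0.217·0.783·0.783 = 0.13304 and P(data|¬H) = 0.829·0.171·0.171 = 0.024241.
Bayes: P(H|data) = 0.13·0.13304 / (0.13·0.13304 + 0.87·0.024241) = 0.017295/0.038385 = 0.4506.

Posterior P(H) ≈ 0.451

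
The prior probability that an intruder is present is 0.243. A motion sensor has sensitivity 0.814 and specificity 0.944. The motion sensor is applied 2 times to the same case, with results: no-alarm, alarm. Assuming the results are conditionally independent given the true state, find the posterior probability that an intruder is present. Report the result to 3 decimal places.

Posterior P(H) ≈ 0.479

With H the event that an intruder is present, the joint likelihood of the observed sequence is P(data|H) = 0.186·0.814 = 0.15140 and P(data|¬H) = 0.944·0.056 = 0.052864.
Bayes: P(H|data) = 0.243·0.15140 / (0.243·0.15140 + 0.757·0.052864) = 0.036791/0.076809 = 0.4790.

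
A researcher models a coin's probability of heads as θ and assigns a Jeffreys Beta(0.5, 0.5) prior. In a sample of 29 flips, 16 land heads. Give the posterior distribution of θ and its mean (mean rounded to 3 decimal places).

Posterior: Beta(16.5, 13.5); mean ≈ 0.550

Observing 16 successes and 13 failures updates Beta(0.5, 0.5) by adding the success and failure counts to the two shape parameters: α = 0.5+16 = 16.5, β = 0.5+13 = 13.5.
Posterior mean = α/(α+β) = 16.5/30 = 0.550.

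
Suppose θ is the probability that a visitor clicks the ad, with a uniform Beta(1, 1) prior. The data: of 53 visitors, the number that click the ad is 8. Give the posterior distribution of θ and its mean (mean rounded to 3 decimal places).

The binomial likelihood is conjugate to the Beta prior: with 8 successes and 45 failures, the posterior is Beta(1+8, 1+45) = Beta(9, 46).
Posterior mean = α/(α+β) = 9/55 = 0.164.

Posterior: Beta(9, 46); mean ≈ 0.164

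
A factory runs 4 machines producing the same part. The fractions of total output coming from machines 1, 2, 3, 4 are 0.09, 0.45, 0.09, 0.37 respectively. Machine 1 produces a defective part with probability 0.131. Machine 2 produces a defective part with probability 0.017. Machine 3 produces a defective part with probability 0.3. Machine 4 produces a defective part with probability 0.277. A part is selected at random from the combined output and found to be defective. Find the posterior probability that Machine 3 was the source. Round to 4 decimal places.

Posterior probability ≈ 0.1813

P(defective|M1) = 0.131; P(defective|M2) = 0.017; P(defective|M3) = 0.3; P(defective|M4) = 0.277.
Prior × likelihood for each source: 0.09·0.131=0.01179, 0.45·0.017=0.007650, 0.09·0.3=0.02700, 0.37·0.277=0.1025. Summing gives P(defective) = 0.14893.
P(Machine 3 | defective) = 0.02700 / 0.14893 = 0.1813.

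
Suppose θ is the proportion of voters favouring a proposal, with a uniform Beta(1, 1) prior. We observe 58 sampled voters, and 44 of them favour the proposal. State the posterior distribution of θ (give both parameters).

Observing 44 successes and 14 failures updates Beta(1, 1) by adding the success and failure counts to the two shape parameters: α = 1+44 = 45, β = 1+14 = 15.

Posterior: Beta(45, 15)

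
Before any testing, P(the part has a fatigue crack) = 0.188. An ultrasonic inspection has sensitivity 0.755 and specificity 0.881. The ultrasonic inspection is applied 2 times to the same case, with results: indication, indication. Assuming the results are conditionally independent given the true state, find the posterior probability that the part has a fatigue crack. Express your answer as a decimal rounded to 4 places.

With H the event that the part has a fatigue crack, the joint likelihood of the observed sequence is P(data|H) = 0.755·0.755 = 0.57003 and P(data|¬H) = 0.119·0.119 = 0.014161.
Bayes: P(H|data) = 0.188·0.57003 / (0.188·0.57003 + 0.812·0.014161) = 0.10716/0.11866 = 0.9031.

Posterior P(H) ≈ 0.9031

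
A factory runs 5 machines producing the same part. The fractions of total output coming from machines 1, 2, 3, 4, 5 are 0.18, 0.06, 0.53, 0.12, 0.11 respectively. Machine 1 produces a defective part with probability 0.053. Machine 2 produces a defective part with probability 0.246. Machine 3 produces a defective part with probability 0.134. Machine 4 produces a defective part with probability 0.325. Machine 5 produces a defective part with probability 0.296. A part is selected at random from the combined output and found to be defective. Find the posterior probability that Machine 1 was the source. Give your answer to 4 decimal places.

Posterior probability ≈ 0.0572

Tabulate prior·likelihood by source: [1] prior 0.18, lik 0.053, product 0.009540; [2] prior 0.06, lik 0.246, product 0.01476; [3] prior 0.53, lik 0.134, product 0.07102; [4] prior 0.12, lik 0.325, product 0.03900; [5] prior 0.11, lik 0.296, product 0.03256.
Normalizing constant = 0.16688; the posterior for Machine 1 is its product over the sum, 0.009540/0.16688 = 0.0572.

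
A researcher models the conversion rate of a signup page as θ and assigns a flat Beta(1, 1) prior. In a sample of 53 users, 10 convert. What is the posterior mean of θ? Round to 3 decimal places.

The binomial likelihood is conjugate to the Beta prior: with 10 successes and 43 failures, the posterior is Beta(1+10, 1+43) = Beta(11, 44).
Posterior mean = α/(α+β) = 11/55 = 0.200.

Posterior mean ≈ 0.200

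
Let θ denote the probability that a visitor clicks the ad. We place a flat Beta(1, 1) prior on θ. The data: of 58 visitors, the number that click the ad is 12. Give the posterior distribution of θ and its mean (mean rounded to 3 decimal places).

Posterior: Beta(13, 47); mean ≈ 0.217

The binomial likelihood is conjugate to the Beta prior: with 12 successes and 46 failures, the posterior is Beta(1+12, 1+46) = Beta(13, 47).
E[θ | data] = 13/(13+47) = 0.217.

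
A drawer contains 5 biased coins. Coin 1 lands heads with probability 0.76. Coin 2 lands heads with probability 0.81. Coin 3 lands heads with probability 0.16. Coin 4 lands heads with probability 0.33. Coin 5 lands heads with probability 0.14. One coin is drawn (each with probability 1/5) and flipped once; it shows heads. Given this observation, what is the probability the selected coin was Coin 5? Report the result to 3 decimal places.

Posterior probability ≈ 0.064

P(heads|C1) = 0.76; P(heads|C2) = 0.81; P(heads|C3) = 0.16; P(heads|C4) = 0.33; P(heads|C5) = 0.14.
Prior × likelihood for each source: 0.2·0.76=0.1520, 0.2·0.81=0.1620, 0.2·0.16=0.03200, 0.2·0.33=0.06600, 0.2·0.14=0.02800. Summing gives P(heads) = 0.44000.
P(Coin 5 | heads) = 0.02800 / 0.44000 = 0.064.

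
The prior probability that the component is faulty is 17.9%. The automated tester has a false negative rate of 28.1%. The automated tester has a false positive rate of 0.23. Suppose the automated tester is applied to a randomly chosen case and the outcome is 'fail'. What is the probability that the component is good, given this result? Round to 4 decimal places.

Let H be the event that the component is faulty. P(H) = 0.179, so P(¬H) = 0.821. With E the 'fail' result, P(E|H) = 0.719 and P(E|¬H) = 0.23.
P(E) = 0.719·0.179 + 0.23·0.821 = 0.12870 + 0.18883 = 0.31753.
By Bayes' theorem, P(H|E) = 0.12870 / 0.31753 = 0.4053. Hence P(¬H|E) = 1 − 0.4053 = 0.5947.

P(¬H | E) ≈ 0.5947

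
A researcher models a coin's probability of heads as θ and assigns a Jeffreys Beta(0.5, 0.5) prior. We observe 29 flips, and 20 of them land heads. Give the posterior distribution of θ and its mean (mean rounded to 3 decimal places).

Posterior: Beta(20.5, 9.5); mean ≈ 0.683

The binomial likelihood is conjugate to the Beta prior: with 20 successes and 9 failures, the posterior is Beta(0.5+20, 0.5+9) = Beta(20.5, 9.5).
E[θ | data] = 20.5/(20.5+9.5) = 0.683.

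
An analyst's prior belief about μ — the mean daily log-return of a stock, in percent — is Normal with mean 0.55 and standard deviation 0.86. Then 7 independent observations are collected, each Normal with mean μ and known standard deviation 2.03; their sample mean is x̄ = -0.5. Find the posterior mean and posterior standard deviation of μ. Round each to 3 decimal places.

Prior precision 1/τ₀² = 1/0.86² = 1.35208; data precision n/σ² = 7/2.03² = 1.69866.
Posterior precision = 1.35208 + 1.69866 = 3.05074, giving posterior SD = 1/√3.05074 = 0.573.
Posterior mean = (1.35208·0.55 + 1.69866·-0.5) / 3.05074 = -0.035.

Posterior mean ≈ -0.035; posterior SD ≈ 0.573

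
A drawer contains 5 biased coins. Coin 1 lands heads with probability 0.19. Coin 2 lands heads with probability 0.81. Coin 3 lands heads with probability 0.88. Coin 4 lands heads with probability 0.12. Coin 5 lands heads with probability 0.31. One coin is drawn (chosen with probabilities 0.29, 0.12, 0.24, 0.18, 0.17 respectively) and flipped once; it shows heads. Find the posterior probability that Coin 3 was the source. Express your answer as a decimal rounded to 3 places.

Tabulate prior·likelihood by source: [1] prior 0.29, lik 0.19, product 0.05510; [2] prior 0.12, lik 0.81, product 0.09720; [3] prior 0.24, lik 0.88, product 0.2112; [4] prior 0.18, lik 0.12, product 0.02160; [5] prior 0.17, lik 0.31, product 0.05270.
Normalizing constant = 0.43780; the posterior for Coin 3 is its product over the sum, 0.2112/0.43780 = 0.482.

Posterior probability ≈ 0.482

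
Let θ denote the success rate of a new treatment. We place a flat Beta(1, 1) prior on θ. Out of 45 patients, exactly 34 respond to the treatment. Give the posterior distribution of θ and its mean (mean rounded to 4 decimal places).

Observing 34 successes and 11 failures updates Beta(1, 1) by adding the success and failure counts to the two shape parameters: α = 1+34 = 35, β = 1+11 = 12.
Posterior mean = α/(α+β) = 35/47 = 0.7447.

Posterior: Beta(35, 12); mean ≈ 0.7447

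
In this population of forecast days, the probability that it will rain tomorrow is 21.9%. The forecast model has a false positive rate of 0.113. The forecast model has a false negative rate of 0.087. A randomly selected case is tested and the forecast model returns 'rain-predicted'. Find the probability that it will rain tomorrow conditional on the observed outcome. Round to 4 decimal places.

Write H for 'it will rain tomorrow'. Prior odds H:¬H = 0.219/0.781 = 0.28041. For the 'rain-predicted' outcome, the likelihood ratio is 0.913/0.113 = 8.0796.
Posterior odds = 0.28041 × 8.0796 = 2.2656, so P(H|E) = 2.2656/(1+2.2656) = 0.6938.

P(H | E) ≈ 0.6938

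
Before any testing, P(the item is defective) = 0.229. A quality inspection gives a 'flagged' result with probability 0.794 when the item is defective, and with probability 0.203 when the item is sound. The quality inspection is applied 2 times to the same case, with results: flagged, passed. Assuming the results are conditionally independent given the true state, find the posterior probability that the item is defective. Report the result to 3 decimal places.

Posterior P(H) ≈ 0.231

Let H be the event that the item is defective; start with P(H) = 0.229. P('flagged'|H) = 0.794, P('flagged'|¬H) = 0.203.
Update on result 1 ('flagged'): P(H) ← 0.794·0.2290 / (0.794·0.2290 + 0.203·0.7710) = 0.18183/0.33834 = 0.5374.
Update on result 2 ('passed'): P(H) ← 0.206·0.5374 / (0.206·0.5374 + 0.797·0.4626) = 0.11071/0.47939 = 0.2309.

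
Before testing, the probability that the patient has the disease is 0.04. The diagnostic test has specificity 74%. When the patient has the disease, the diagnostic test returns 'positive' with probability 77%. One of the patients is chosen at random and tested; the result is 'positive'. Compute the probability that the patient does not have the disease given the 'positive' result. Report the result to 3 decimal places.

P(¬H | E) ≈ 0.890

Let H be the event that the patient has the disease. P(H) = 0.04, so P(¬H) = 0.96. With E the 'positive' result, P(E|H) = 0.77 and P(E|¬H) = 0.26.
P(E) = 0.77·0.04 + 0.26·0.96 = 0.030800 + 0.24960 = 0.28040.
By Bayes' theorem, P(H|E) = 0.030800 / 0.28040 = 0.110. Hence P(¬H|E) = 1 − 0.110 = 0.890.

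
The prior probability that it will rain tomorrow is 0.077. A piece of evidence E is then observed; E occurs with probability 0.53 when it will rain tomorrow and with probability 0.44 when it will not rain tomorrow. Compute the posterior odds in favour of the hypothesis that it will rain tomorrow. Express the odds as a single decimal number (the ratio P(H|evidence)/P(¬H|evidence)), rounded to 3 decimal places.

Posterior odds ≈ 0.100

Prior odds = 0.077/(1−0.077) = 0.083424. In log-odds, ln(0.083424) = -2.4838.
Add log likelihood ratio: ln(1.2045) = 0.18610.
Posterior log-odds = -2.2977, so posterior odds = exp(-2.2977) = 0.10049.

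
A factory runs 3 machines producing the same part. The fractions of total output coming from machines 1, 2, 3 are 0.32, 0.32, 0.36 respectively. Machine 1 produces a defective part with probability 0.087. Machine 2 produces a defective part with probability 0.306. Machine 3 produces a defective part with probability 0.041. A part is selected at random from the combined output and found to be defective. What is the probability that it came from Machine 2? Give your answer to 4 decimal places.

Tabulate prior·likelihood by source: [1] prior 0.32, lik 0.087, product 0.02784; [2] prior 0.32, lik 0.306, product 0.09792; [3] prior 0.36, lik 0.041, product 0.01476.
Normalizing constant = 0.14052; the posterior for Machine 2 is its product over the sum, 0.09792/0.14052 = 0.6968.

Posterior probability ≈ 0.6968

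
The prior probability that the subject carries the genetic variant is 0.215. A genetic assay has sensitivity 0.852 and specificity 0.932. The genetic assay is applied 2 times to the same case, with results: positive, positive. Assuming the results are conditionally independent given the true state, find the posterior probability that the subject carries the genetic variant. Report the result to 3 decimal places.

Posterior P(H) ≈ 0.977

Let H be the event that the subject carries the genetic variant; start with P(H) = 0.215. P('positive'|H) = 0.852, P('positive'|¬H) = 0.068.
Update on result 1 ('positive'): P(H) ← 0.852·0.2150 / (0.852·0.2150 + 0.068·0.7850) = 0.18318/0.23656 = 0.7743.
Update on result 2 ('positive'): P(H) ← 0.852·0.7743 / (0.852·0.7743 + 0.068·0.2257) = 0.65975/0.67509 = 0.9773.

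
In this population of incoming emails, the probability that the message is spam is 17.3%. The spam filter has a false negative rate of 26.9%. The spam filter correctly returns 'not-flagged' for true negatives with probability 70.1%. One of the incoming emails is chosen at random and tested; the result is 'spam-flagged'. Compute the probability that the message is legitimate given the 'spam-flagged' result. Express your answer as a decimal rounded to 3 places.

Let H be the event that the message is spam. P(H) = 0.173, so P(¬H) = 0.827. With E the 'spam-flagged' result, P(E|H) = 0.731 and P(E|¬H) = 0.299.
P(E) = 0.731·0.173 + 0.299·0.827 = 0.12646 + 0.24727 = 0.37374.
By Bayes' theorem, P(H|E) = 0.12646 / 0.37374 = 0.338. Hence P(¬H|E) = 1 − 0.338 = 0.662.

P(¬H | E) ≈ 0.662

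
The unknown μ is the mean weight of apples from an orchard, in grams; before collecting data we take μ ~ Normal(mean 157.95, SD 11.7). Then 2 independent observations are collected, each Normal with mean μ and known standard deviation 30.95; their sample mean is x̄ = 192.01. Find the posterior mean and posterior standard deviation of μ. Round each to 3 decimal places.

Posterior mean ≈ 165.521; posterior SD ≈ 10.318

With known σ, the Normal prior is conjugate. Weight on the data is w = (n/σ²)/(n/σ² + 1/τ₀²) = 0.00208790/(0.00208790+0.00730514) = 0.22228.
Posterior mean = w·x̄ + (1−w)·μ₀ = 0.22228·192.01 + 0.77772·157.95 = 165.521. Posterior variance = 1/(0.00208790+0.00730514) = 106.462, so SD = 10.318.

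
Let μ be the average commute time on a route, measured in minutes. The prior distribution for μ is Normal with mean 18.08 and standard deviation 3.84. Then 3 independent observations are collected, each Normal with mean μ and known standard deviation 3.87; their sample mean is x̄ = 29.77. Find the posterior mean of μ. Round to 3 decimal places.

Prior precision 1/τ₀² = 1/3.84² = 0.0678168; data precision n/σ² = 3/3.87² = 0.200308.
Posterior precision = 0.0678168 + 0.200308 = 0.268125.
Posterior mean = (0.0678168·18.08 + 0.200308·29.77) / 0.268125 = 26.813.

Posterior mean ≈ 26.813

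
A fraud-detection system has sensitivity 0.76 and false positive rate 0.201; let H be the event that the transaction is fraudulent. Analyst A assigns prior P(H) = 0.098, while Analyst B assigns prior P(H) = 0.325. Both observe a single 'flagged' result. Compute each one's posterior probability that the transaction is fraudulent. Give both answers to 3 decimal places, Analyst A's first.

P('+'|H) = 0.76, P('+'|¬H) = 0.201.
Analyst A: numerator 0.76·0.098 = 0.074480; evidence = 0.074480+0.201·0.902 = 0.25578; posterior = 0.291.
Analyst B: numerator 0.76·0.325 = 0.24700; evidence = 0.24700+0.201·0.675 = 0.38268; posterior = 0.645.

Analyst A: 0.291; Analyst B: 0.645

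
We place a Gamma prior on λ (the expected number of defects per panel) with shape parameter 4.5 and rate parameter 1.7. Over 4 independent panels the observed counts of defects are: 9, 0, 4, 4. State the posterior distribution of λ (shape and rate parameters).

Posterior: Gamma(shape=21.5, rate=5.7)

Total count ∑xᵢ = 17 over n = 4 panels.
Gamma is conjugate to the Poisson likelihood: posterior is Gamma(shape = 4.5+17 = 21.5, rate = 1.7+4 = 5.7).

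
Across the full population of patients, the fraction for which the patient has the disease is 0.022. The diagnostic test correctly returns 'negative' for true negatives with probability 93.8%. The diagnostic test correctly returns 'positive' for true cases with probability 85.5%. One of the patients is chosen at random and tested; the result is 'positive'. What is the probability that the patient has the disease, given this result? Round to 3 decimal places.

P(H | E) ≈ 0.237

Write H for 'the patient has the disease'. Prior odds H:¬H = 0.022/0.978 = 0.022495. For the 'positive' outcome, the likelihood ratio is 0.855/0.062 = 13.790.
Posterior odds = 0.022495 × 13.790 = 0.31021, so P(H|E) = 0.31021/(1+0.31021) = 0.237.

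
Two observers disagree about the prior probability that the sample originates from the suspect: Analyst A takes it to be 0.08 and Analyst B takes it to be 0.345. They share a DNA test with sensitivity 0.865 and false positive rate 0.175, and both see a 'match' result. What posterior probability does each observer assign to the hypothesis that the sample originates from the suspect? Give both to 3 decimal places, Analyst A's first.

Analyst A: 0.301; Analyst B: 0.722

The likelihood ratio for a 'match' result is 0.865/0.175 = 4.9429.
Analyst A: prior odds 0.08/0.92 = 0.086957; posterior odds 0.42981; posterior probability 0.301.
Analyst B: prior odds 0.345/0.655 = 0.52672; posterior odds 2.6035; posterior probability 0.722.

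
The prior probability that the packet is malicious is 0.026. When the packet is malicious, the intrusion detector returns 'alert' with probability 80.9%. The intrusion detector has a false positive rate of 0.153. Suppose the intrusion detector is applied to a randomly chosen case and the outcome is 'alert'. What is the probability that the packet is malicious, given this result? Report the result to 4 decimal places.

P(H | E) ≈ 0.1237

Let H be the event that the packet is malicious. P(H) = 0.026, so P(¬H) = 0.974. With E the 'alert' result, P(E|H) = 0.809 and P(E|¬H) = 0.153.
P(E) = 0.809·0.026 + 0.153·0.974 = 0.021034 + 0.14902 = 0.17006.
By Bayes' theorem, P(H|E) = 0.021034 / 0.17006 = 0.1237.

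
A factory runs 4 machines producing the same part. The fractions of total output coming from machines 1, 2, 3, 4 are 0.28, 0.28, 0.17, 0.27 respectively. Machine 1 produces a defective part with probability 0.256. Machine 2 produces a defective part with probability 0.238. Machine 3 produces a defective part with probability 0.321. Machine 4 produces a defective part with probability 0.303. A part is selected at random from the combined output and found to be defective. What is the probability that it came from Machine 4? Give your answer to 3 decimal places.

Tabulate prior·likelihood by source: [1] prior 0.28, lik 0.256, product 0.07168; [2] prior 0.28, lik 0.238, product 0.06664; [3] prior 0.17, lik 0.321, product 0.05457; [4] prior 0.27, lik 0.303, product 0.08181.
Normalizing constant = 0.27470; the posterior for Machine 4 is its product over the sum, 0.08181/0.27470 = 0.298.

Posterior probability ≈ 0.298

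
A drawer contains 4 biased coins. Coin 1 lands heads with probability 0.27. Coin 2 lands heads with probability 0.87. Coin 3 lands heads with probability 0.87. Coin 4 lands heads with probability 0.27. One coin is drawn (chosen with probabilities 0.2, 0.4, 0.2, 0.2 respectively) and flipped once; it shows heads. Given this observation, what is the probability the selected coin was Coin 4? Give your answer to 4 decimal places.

Tabulate prior·likelihood by source: [1] prior 0.2, lik 0.27, product 0.05400; [2] prior 0.4, lik 0.87, product 0.3480; [3] prior 0.2, lik 0.87, product 0.1740; [4] prior 0.2, lik 0.27, product 0.05400.
Normalizing constant = 0.63000; the posterior for Coin 4 is its product over the sum, 0.05400/0.63000 = 0.0857.

Posterior probability ≈ 0.0857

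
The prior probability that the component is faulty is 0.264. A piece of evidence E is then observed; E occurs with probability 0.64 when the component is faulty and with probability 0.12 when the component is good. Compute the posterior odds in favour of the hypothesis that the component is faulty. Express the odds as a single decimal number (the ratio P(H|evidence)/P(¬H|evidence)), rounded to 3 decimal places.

Posterior odds ≈ 1.913

Prior odds = 0.264/(1−0.264) = 0.35870. In log-odds, ln(0.35870) = -1.0253.
Add log likelihood ratio: ln(5.3333) = 1.6740.
Posterior log-odds = 0.64870, so posterior odds = exp(0.64870) = 1.9130.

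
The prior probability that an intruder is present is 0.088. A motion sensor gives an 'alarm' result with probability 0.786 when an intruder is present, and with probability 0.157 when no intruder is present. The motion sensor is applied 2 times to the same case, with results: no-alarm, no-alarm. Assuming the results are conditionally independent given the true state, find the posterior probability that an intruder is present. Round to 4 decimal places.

Let H be the event that an intruder is present; start with P(H) = 0.088. P('alarm'|H) = 0.786, P('alarm'|¬H) = 0.157.
Update on result 1 ('no-alarm'): P(H) ← 0.214·0.0880 / (0.214·0.0880 + 0.843·0.9120) = 0.018832/0.78765 = 0.0239.
Update on result 2 ('no-alarm'): P(H) ← 0.214·0.0239 / (0.214·0.0239 + 0.843·0.9761) = 0.0051166/0.82796 = 0.0062.

Posterior P(H) ≈ 0.0062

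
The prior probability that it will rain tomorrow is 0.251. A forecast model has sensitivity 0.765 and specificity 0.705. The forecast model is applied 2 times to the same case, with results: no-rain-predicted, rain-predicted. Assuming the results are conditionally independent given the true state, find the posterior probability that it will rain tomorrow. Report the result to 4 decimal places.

With H the event that it will rain tomorrow, the joint likelihood of the observed sequence is P(data|H) = 0.235·0.765 = 0.17977 and P(data|¬H) = 0.705·0.295 = 0.20797.
Bayes: P(H|data) = 0.251·0.17977 / (0.251·0.17977 + 0.749·0.20797) = 0.045124/0.20090 = 0.2246.

Posterior P(H) ≈ 0.2246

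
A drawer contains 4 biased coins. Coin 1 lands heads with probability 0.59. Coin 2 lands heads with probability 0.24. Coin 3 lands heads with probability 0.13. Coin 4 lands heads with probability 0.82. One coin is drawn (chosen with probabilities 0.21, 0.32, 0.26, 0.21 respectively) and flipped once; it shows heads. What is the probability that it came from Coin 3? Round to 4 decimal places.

P(heads|C1) = 0.59; P(heads|C2) = 0.24; P(heads|C3) = 0.13; P(heads|C4) = 0.82.
Prior × likelihood for each source: 0.21·0.59=0.1239, 0.32·0.24=0.07680, 0.26·0.13=0.03380, 0.21·0.82=0.1722. Summing gives P(heads) = 0.40670.
P(Coin 3 | heads) = 0.03380 / 0.40670 = 0.0831.

Posterior probability ≈ 0.0831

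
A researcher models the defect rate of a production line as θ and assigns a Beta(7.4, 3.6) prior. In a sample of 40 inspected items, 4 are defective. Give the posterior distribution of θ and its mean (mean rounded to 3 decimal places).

The binomial likelihood is conjugate to the Beta prior: with 4 successes and 36 failures, the posterior is Beta(7.4+4, 3.6+36) = Beta(11.4, 39.6).
Posterior mean = α/(α+β) = 11.4/51 = 0.224.

Posterior: Beta(11.4, 39.6); mean ≈ 0.224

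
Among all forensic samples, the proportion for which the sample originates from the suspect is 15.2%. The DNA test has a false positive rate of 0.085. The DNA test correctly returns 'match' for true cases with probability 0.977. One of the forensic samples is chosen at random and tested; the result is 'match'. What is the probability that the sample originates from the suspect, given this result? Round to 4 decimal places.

P(H | E) ≈ 0.6732

Write H for 'the sample originates from the suspect'. Prior odds H:¬H = 0.152/0.848 = 0.17925. For the 'match' outcome, the likelihood ratio is 0.977/0.085 = 11.494.
Posterior odds = 0.17925 × 11.494 = 2.0603, so P(H|E) = 2.0603/(1+2.0603) = 0.6732.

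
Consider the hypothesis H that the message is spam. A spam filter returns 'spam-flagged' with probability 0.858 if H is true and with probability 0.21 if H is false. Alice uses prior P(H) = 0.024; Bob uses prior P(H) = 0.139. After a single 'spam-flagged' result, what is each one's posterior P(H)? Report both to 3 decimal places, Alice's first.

The likelihood ratio for a 'spam-flagged' result is 0.858/0.21 = 4.0857.
Alice: prior odds 0.024/0.976 = 0.024590; posterior odds 0.10047; posterior probability 0.091.
Bob: prior odds 0.139/0.861 = 0.16144; posterior odds 0.65960; posterior probability 0.397.

Alice: 0.091; Bob: 0.397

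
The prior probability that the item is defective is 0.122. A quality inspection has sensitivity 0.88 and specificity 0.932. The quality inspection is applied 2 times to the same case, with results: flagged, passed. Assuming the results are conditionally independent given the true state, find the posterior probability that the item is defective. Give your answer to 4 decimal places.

Posterior P(H) ≈ 0.1880

Let H be the event that the item is defective; start with P(H) = 0.122. P('flagged'|H) = 0.88, P('flagged'|¬H) = 0.068.
Update on result 1 ('flagged'): P(H) ← 0.88·0.1220 / (0.88·0.1220 + 0.068·0.8780) = 0.10736/0.16706 = 0.6426.
Update on result 2 ('passed'): P(H) ← 0.12·0.6426 / (0.12·0.6426 + 0.932·0.3574) = 0.077115/0.41019 = 0.1880.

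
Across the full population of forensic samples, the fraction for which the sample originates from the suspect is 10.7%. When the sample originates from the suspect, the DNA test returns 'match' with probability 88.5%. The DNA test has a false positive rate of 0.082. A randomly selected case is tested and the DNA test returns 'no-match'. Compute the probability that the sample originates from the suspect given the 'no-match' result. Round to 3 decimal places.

Let H be the event that the sample originates from the suspect. P(H) = 0.107, so P(¬H) = 0.893. With E the 'no-match' result, P(E|H) = 0.115 and P(E|¬H) = 0.918.
P(E) = 0.115·0.107 + 0.918·0.893 = 0.012305 + 0.81977 = 0.83208.
By Bayes' theorem, P(H|E) = 0.012305 / 0.83208 = 0.015.

P(H | E) ≈ 0.015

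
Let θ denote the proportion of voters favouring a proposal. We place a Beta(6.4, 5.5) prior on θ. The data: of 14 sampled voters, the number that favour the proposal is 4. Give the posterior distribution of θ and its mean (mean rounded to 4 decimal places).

Posterior: Beta(10.4, 15.5); mean ≈ 0.4015

Observing 4 successes and 10 failures updates Beta(6.4, 5.5) by adding the success and failure counts to the two shape parameters: α = 6.4+4 = 10.4, β = 5.5+10 = 15.5.
E[θ | data] = 10.4/(10.4+15.5) = 0.4015.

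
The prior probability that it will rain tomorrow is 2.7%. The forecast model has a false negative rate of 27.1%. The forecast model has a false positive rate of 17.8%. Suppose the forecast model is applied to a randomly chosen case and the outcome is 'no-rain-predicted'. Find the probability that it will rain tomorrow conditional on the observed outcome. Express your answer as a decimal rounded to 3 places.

P(H | E) ≈ 0.009

Write H for 'it will rain tomorrow'. Prior odds H:¬H = 0.027/0.973 = 0.027749. For the 'no-rain-predicted' outcome, the likelihood ratio is 0.271/0.822 = 0.32968.
Posterior odds = 0.027749 × 0.32968 = 0.0091485, so P(H|E) = 0.0091485/(1+0.0091485) = 0.009.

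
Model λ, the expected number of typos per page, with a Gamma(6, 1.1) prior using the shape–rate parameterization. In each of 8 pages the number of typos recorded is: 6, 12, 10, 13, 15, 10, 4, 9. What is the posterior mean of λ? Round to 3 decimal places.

Posterior mean ≈ 9.341

Total count ∑xᵢ = 79 over n = 8 pages.
Gamma is conjugate to the Poisson likelihood: posterior is Gamma(shape = 6+79 = 85, rate = 1.1+8 = 9.1).
Posterior mean = shape/rate = 85/9.1 = 9.341.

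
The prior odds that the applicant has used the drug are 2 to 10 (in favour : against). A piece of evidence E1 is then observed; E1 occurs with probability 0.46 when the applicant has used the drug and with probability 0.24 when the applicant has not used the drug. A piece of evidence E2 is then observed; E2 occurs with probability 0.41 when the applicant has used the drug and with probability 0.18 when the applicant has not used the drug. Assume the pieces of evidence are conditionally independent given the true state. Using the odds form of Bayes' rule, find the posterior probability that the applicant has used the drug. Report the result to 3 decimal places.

Prior odds = 2/10 = 0.20000.
Likelihood ratio for E1 = 0.46/0.24 = 1.9167.
Likelihood ratio for E2 = 0.41/0.18 = 2.2778.
Posterior odds = prior odds × LR₁ × LR₂ = 0.87315.
Posterior probability = odds/(1+odds) = 0.87315/1.8731 = 0.466.

Posterior probability ≈ 0.466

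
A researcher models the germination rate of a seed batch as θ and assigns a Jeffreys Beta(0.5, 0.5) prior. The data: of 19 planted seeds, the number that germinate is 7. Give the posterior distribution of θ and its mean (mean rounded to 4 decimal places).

Posterior: Beta(7.5, 12.5); mean ≈ 0.3750

Observing 7 successes and 12 failures updates Beta(0.5, 0.5) by adding the success and failure counts to the two shape parameters: α = 0.5+7 = 7.5, β = 0.5+12 = 12.5.
E[θ | data] = 7.5/(7.5+12.5) = 0.3750.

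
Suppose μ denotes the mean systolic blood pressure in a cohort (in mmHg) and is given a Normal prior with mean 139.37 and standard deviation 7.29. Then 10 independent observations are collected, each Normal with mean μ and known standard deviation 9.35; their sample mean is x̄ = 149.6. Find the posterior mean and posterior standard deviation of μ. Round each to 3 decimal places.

Posterior mean ≈ 148.155; posterior SD ≈ 2.740

Prior precision 1/τ₀² = 1/7.29² = 0.0188168; data precision n/σ² = 10/9.35² = 0.114387.
Posterior precision = 0.0188168 + 0.114387 = 0.133204, giving posterior SD = 1/√0.133204 = 2.740.
Posterior mean = (0.0188168·139.37 + 0.114387·149.6) / 0.133204 = 148.155.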